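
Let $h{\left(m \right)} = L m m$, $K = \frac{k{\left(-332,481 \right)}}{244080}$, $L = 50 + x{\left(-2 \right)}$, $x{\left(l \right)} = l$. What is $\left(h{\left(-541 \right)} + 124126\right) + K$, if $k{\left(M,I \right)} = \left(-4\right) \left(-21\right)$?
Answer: $\frac{288275036767}{20340} \approx 1.4173 \cdot 10^{7}$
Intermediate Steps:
$k{\left(M,I \right)} = 84$
$L = 48$ ($L = 50 - 2 = 48$)
$K = \frac{7}{20340}$ ($K = \frac{84}{244080} = 84 \cdot \frac{1}{244080} = \frac{7}{20340} \approx 0.00034415$)
$h{\left(m \right)} = 48 m^{2}$ ($h{\left(m \right)} = 48 m m = 48 m^{2}$)
$\left(h{\left(-541 \right)} + 124126\right) + K = \left(48 \left(-541\right)^{2} + 124126\right) + \frac{7}{20340} = \left(48 \cdot 292681 + 124126\right) + \frac{7}{20340} = \left(14048688 + 124126\right) + \frac{7}{20340} = 14172814 + \frac{7}{20340} = \frac{288275036767}{20340}$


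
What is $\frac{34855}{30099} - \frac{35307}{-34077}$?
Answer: $\frac{750153076}{341894541} \approx 2.1941$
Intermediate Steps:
$\frac{34855}{30099} - \frac{35307}{-34077} = 34855 \cdot \frac{1}{30099} - - \frac{11769}{11359} = \frac{34855}{30099} + \frac{11769}{11359} = \frac{750153076}{341894541}$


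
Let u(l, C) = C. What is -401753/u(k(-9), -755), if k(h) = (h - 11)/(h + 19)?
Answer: 401753/755 ≈ 532.12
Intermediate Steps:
k(h) = (-11 + h)/(19 + h)
-401753/u(k(-9), -755) = -401753/(-755) = -401753*(-1/755) = 401753/755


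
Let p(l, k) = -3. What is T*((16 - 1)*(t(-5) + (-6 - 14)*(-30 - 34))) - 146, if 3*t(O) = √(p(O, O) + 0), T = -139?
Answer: -2668946 - 695*I*√3 ≈ -2.6689e+6 - 1203.8*I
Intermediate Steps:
t(O) = I*√3/3 (t(O) = √(-3 + 0)/3 = √(-3)/3 = (I*√3)/3 = I*√3/3)
T*((16 - 1)*(t(-5) + (-6 - 14)*(-30 - 34))) - 146 = -139*(16 - 1)*(I*√3/3 + (-6 - 14)*(-30 - 34)) - 146 = -2085*(I*√3/3 - 20*(-64)) - 146 = -2085*(I*√3/3 + 1280) - 146 = -2085*(1280 + I*√3/3) - 146 = -139*(19200 + 5*I*√3) - 146 = (-2668800 - 695*I*√3) - 146 = -2668946 - 695*I*√3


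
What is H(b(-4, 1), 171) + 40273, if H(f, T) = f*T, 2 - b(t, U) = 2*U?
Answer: 40273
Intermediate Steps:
b(t, U) = 2 - 2*U
H(f, T) = T*f
H(b(-4, 1), 171) + 40273 = 171*(2 - 2*1) + 40273 = 171*(2 - 2) + 40273 = 171*0 + 40273 = 0 + 40273 = 40273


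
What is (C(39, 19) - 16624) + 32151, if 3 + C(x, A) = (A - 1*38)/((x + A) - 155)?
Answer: 1505847/97 ≈ 15524.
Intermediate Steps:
C(x, A) = -3 + (-38 + A)/(-155 + A + x) (C(x, A) = -3 + (A - 1*38)/((x + A) - 155) = -3 + (A - 38)/((A + x) - 155) = -3 + (-38 + A)/(-155 + A + x))
(C(39, 19) - 16624) + 32151 = ((427 - 3*39 - 2*19)/(-155 + 19 + 39) - 16624) + 32151 = ((427 - 117 - 38)/(-97) - 16624) + 32151 = (-1/97*272 - 16624) + 32151 = (-272/97 - 16624) + 32151 = -1612800/97 + 32151 = 1505847/97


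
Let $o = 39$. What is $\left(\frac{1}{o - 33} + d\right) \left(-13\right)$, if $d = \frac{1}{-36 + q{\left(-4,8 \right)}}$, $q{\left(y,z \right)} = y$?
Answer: $- \frac{221}{120} \approx -1.8417$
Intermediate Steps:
$d = - \frac{1}{40}$ ($d = \frac{1}{-36 - 4} = \frac{1}{-40} = - \frac{1}{40} \approx -0.025$)
$\left(\frac{1}{o - 33} + d\right) \left(-13\right) = \left(\frac{1}{39 - 33} - \frac{1}{40}\right) \left(-13\right) = \left(\frac{1}{6} - \frac{1}{40}\right) \left(-13\right) = \frac{17}{120} \left(-13\right) = - \frac{221}{120}$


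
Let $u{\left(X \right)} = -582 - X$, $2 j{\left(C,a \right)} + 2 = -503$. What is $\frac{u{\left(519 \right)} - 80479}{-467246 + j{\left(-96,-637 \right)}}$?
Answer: $\frac{163160}{934997} \approx 0.1745$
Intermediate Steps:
$j{\left(C,a \right)} = - \frac{505}{2}$ ($j{\left(C,a \right)} = -1 + \frac{1}{2} \left(-503\right) = -1 - \frac{503}{2} = - \frac{505}{2}$)
$\frac{u{\left(519 \right)} - 80479}{-467246 + j{\left(-96,-637 \right)}} = \frac{\left(-582 - 519\right) - 80479}{-467246 - \frac{505}{2}} = \frac{\left(-582 - 519\right) - 80479}{- \frac{934997}{2}} = \left(-1101 - 80479\right) \left(- \frac{2}{934997}\right) = \left(-81580\right) \left(- \frac{2}{934997}\right) = \frac{163160}{934997}$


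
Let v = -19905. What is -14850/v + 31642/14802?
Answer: 28321457/9821127 ≈ 2.8837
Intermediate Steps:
-14850/v + 31642/14802 = -14850/(-19905) + 31642/14802 = -14850*(-1/19905) + 31642*(1/14802) = 990/1327 + 15821/7401 = 28321457/9821127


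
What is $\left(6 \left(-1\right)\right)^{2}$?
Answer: $36$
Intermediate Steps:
$\left(6 \left(-1\right)\right)^{2} = \left(-6\right)^{2} = 36$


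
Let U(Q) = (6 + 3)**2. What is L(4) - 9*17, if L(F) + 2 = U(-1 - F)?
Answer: -74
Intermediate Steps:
U(Q) = 81 (U(Q) = 9**2 = 81)
L(F) = 79 (L(F) = -2 + 81 = 79)
L(4) - 9*17 = 79 - 9*17 = 79 - 153 = -74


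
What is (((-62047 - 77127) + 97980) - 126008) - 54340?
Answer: -221542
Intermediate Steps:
(((-62047 - 77127) + 97980) - 126008) - 54340 = ((-139174 + 97980) - 126008) - 54340 = (-41194 - 126008) - 54340 = -167202 - 54340 = -221542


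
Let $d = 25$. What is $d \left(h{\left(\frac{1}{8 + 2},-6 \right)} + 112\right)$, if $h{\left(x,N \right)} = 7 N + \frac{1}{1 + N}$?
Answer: $1745$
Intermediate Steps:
$h{\left(x,N \right)} = \frac{1}{1 + N} + 7 N$
$d \left(h{\left(\frac{1}{8 + 2},-6 \right)} + 112\right) = 25 \left(\frac{1 + 7 \left(-6\right) + 7 \left(-6\right)^{2}}{1 - 6} + 112\right) = 25 \left(\frac{1 - 42 + 7 \cdot 36}{-5} + 112\right) = 25 \left(- \frac{1 - 42 + 252}{5} + 112\right) = 25 \left(\left(- \frac{1}{5}\right) 211 + 112\right) = 25 \left(- \frac{211}{5} + 112\right) = 25 \cdot \frac{349}{5} = 1745$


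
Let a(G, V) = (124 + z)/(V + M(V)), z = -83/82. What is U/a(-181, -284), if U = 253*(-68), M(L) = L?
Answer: 801293504/10085 ≈ 79454.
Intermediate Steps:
z = -83/82 (z = -83*1/82 = -83/82 ≈ -1.0122)
a(G, V) = 10085/(164*V) (a(G, V) = (124 - 83/82)/(V + V) = 10085/(82*((2*V))) = 10085*(1/(2*V))/82 = 10085/(164*V))
U = -17204
U/a(-181, -284) = -17204/((10085/164)/(-284)) = -17204/((10085/164)*(-1/284)) = -17204/(-10085/46576) = -17204*(-46576/10085) = 801293504/10085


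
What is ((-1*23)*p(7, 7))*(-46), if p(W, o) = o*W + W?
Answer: 59248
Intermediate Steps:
p(W, o) = W + W*o (p(W, o) = W*o + W = W + W*o)
((-1*23)*p(7, 7))*(-46) = ((-1*23)*(7*(1 + 7)))*(-46) = -161*8*(-46) = -23*56*(-46) = -1288*(-46) = 59248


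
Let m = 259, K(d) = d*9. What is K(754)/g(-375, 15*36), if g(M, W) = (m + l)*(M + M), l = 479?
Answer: -377/30750 ≈ -0.012260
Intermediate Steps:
K(d) = 9*d
g(M, W) = 1476*M (g(M, W) = (259 + 479)*(M + M) = 738*(2*M) = 1476*M)
K(754)/g(-375, 15*36) = (9*754)/((1476*(-375))) = 6786/(-553500) = 6786*(-1/553500) = -377/30750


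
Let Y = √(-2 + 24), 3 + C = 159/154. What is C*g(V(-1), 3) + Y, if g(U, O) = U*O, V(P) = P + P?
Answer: 909/77 + √22 ≈ 16.496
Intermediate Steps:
V(P) = 2*P
C = -303/154 (C = -3 + 159/154 = -303/154 ≈ -1.9675)
g(U, O) = O*U
Y = √22 ≈ 4.6904
C*g(V(-1), 3) + Y = -909*2*(-1)/154 + √22 = -909*(-2)/154 + √22 = -303/154*(-6) + √22 = 909/77 + √22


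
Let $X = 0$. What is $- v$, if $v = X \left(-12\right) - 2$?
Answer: $2$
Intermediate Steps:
$v = -2$ ($v = 0 \left(-12\right) - 2 = 0 - 2 = -2$)
$- v = \left(-1\right) \left(-2\right) = 2$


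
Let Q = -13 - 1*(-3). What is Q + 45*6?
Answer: 260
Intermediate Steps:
Q = -10 (Q = -13 + 3 = -10)
Q + 45*6 = -10 + 45*6 = -10 + 270 = 260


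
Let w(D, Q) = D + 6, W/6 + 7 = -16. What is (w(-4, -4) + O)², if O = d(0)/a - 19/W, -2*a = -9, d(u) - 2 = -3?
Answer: 628849/171396 ≈ 3.6690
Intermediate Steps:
W = -138 (W = -42 + 6*(-16) = -42 - 96 = -138)
d(u) = -1 (d(u) = 2 - 3 = -1)
a = 9/2 (a = -½*(-9) = 9/2 ≈ 4.5000)
w(D, Q) = 6 + D
O = -35/414 (O = -1/9/2 - 19/(-138) = -1*2/9 - 19*(-1/138) = -2/9 + 19/138 = -35/414 ≈ -0.084541)
(w(-4, -4) + O)² = ((6 - 4) - 35/414)² = (2 - 35/414)² = (793/414)² = 628849/171396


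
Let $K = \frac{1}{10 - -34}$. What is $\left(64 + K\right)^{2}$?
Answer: $\frac{7935489}{1936} \approx 4098.9$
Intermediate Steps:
$K = \frac{1}{44}$ ($K = \frac{1}{10 + \left(-39 + 73\right)} = \frac{1}{10 + 34} = \frac{1}{44} \approx 0.022727$)
$\left(64 + K\right)^{2} = \left(64 + \frac{1}{44}\right)^{2} = \left(\frac{2817}{44}\right)^{2} = \frac{7935489}{1936}$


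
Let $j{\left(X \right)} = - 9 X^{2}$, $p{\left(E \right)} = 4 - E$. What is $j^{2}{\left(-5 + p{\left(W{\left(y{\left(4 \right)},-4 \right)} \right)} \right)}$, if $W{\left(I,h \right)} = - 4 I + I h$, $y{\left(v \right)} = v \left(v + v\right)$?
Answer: $342488300625$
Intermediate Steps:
$y{\left(v \right)} = 2 v^{2}$ ($y{\left(v \right)} = v 2 v = 2 v^{2}$)
$j^{2}{\left(-5 + p{\left(W{\left(y{\left(4 \right)},-4 \right)} \right)} \right)} = \left(- 9 \left(-5 - \left(-4 + 2 \cdot 4^{2} \left(-4 - 4\right)\right)\right)^{2}\right)^{2} = \left(- 9 \left(-5 - \left(-4 + 2 \cdot 16 \left(-8\right)\right)\right)^{2}\right)^{2} = \left(- 9 \left(-5 - \left(-4 + 32 \left(-8\right)\right)\right)^{2}\right)^{2} = \left(- 9 \left(-5 + \left(4 - -256\right)\right)^{2}\right)^{2} = \left(- 9 \left(-5 + \left(4 + 256\right)\right)^{2}\right)^{2} = \left(- 9 \left(-5 + 260\right)^{2}\right)^{2} = \left(- 9 \cdot 255^{2}\right)^{2} = \left(\left(-9\right) 65025\right)^{2} = \left(-585225\right)^{2} = 342488300625$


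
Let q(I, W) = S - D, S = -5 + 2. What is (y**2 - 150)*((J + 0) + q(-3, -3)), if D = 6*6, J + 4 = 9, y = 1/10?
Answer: 254983/50 ≈ 5099.7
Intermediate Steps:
y = 1/10 ≈ 0.10000
J = 5 (J = -4 + 9 = 5)
D = 36
S = -3
q(I, W) = -39 (q(I, W) = -3 - 1*36 = -3 - 36 = -39)
(y**2 - 150)*((J + 0) + q(-3, -3)) = ((1/10)**2 - 150)*((5 + 0) - 39) = (1/100 - 150)*(5 - 39) = -14999/100*(-34) = 254983/50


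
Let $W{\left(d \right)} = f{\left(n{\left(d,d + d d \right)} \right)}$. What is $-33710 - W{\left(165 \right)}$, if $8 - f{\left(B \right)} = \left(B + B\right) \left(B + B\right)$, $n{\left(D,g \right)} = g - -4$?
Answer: $3001691226$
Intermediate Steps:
$n{\left(D,g \right)} = 4 + g$ ($n{\left(D,g \right)} = g + 4 = 4 + g$)
$f{\left(B \right)} = 8 - 4 B^{2}$ ($f{\left(B \right)} = 8 - \left(B + B\right) \left(B + B\right) = 8 - 2 B 2 B = 8 - 4 B^{2}$)
$W{\left(d \right)} = 8 - 4 \left(4 + d + d^{2}\right)^{2}$ ($W{\left(d \right)} = 8 - 4 \left(4 + \left(d + d d\right)\right)^{2} = 8 - 4 \left(4 + \left(d + d^{2}\right)\right)^{2} = 8 - 4 \left(4 + d + d^{2}\right)^{2}$)
$-33710 - W{\left(165 \right)} = -33710 - \left(8 - 4 \left(4 + 165 \left(1 + 165\right)\right)^{2}\right) = -33710 - \left(8 - 4 \left(4 + 165 \cdot 166\right)^{2}\right) = -33710 - \left(8 - 4 \left(4 + 27390\right)^{2}\right) = -33710 - \left(8 - 4 \cdot 27394^{2}\right) = -33710 - \left(8 - 3001724944\right) = -33710 - -3001724936 = -33710 + 3001724936 = 3001691226$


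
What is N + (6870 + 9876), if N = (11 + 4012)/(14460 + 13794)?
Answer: 157715169/9418 ≈ 16746.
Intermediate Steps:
N = 1341/9418 (N = 4023/28254 = 4023*(1/28254) = 1341/9418 ≈ 0.14239)
N + (6870 + 9876) = 1341/9418 + (6870 + 9876) = 1341/9418 + 16746 = 157715169/9418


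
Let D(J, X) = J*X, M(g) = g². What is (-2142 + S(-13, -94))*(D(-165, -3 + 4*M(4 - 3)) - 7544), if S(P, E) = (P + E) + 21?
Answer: 17175652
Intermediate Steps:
S(P, E) = 21 + E + P (S(P, E) = (E + P) + 21 = 21 + E + P)
(-2142 + S(-13, -94))*(D(-165, -3 + 4*M(4 - 3)) - 7544) = (-2142 + (21 - 94 - 13))*(-165*(-3 + 4*(4 - 3)²) - 7544) = (-2142 - 86)*(-165*(-3 + 4*1²) - 7544) = -2228*(-165*(-3 + 4*1) - 7544) = -2228*(-165*(-3 + 4) - 7544) = -2228*(-165*1 - 7544) = -2228*(-165 - 7544) = -2228*(-7709) = 17175652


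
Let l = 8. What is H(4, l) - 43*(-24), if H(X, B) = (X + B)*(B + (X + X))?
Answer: 1224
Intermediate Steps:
H(X, B) = (B + X)*(B + 2*X)
H(4, l) - 43*(-24) = (8**2 + 2*4**2 + 3*8*4) - 43*(-24) = (64 + 2*16 + 96) + 1032 = (64 + 32 + 96) + 1032 = 192 + 1032 = 1224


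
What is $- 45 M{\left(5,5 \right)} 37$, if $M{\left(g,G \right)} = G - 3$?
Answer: $-3330$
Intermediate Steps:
$M{\left(g,G \right)} = -3 + G$
$- 45 M{\left(5,5 \right)} 37 = - 45 \left(-3 + 5\right) 37 = \left(-45\right) 2 \cdot 37 = \left(-90\right) 37 = -3330$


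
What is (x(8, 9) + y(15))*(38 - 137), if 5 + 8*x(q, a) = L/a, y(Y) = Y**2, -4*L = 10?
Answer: -355355/16 ≈ -22210.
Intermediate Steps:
L = -5/2 (L = -1/4*10 = -5/2 ≈ -2.5000)
x(q, a) = -5/8 - 5/(16*a) (x(q, a) = -5/8 + (-5/(2*a))/8 = -5/8 - 5/(16*a))
(x(8, 9) + y(15))*(38 - 137) = ((5/16)*(-1 - 2*9)/9 + 15**2)*(38 - 137) = ((5/16)*(1/9)*(-1 - 18) + 225)*(-99) = ((5/16)*(1/9)*(-19) + 225)*(-99) = (-95/144 + 225)*(-99) = (32305/144)*(-99) = -355355/16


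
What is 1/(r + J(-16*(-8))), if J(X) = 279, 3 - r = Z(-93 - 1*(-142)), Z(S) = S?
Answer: 1/233 ≈ 0.0042918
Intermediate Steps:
r = -46 (r = 3 - (-93 - 1*(-142)) = 3 - (-93 + 142) = 3 - 1*49 = 3 - 49 = -46)
1/(r + J(-16*(-8))) = 1/(-46 + 279) = 1/233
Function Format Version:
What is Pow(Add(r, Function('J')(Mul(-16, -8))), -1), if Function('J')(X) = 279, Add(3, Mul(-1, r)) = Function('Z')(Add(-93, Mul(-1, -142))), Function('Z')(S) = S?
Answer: Rational(1, 233) ≈ 0.0042918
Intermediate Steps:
r = -46 (r = Add(3, Mul(-1, Add(-93, Mul(-1, -142)))) = Add(3, Mul(-1, Add(-93, 142))) = Add(3, Mul(-1, 49)) = Add(3, -49) = -46)
Pow(Add(r, Function('J')(Mul(-16, -8))), -1) = Pow(Add(-46, 279), -1) = Pow(233, -1) = Rational(1, 233)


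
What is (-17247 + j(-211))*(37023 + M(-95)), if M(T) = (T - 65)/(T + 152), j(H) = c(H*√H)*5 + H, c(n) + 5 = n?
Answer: -36891769933/57 - 2226209305*I*√211/57 ≈ -6.4722e+8 - 5.6733e+8*I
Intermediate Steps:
c(n) = -5 + n
j(H) = -25 + H + 5*H^(3/2) (j(H) = (-5 + H*√H)*5 + H = (-5 + H^(3/2))*5 + H = (-25 + 5*H^(3/2)) + H = -25 + H + 5*H^(3/2))
M(T) = (-65 + T)/(152 + T)
(-17247 + j(-211))*(37023 + M(-95)) = (-17247 + (-25 - 211 + 5*(-211)^(3/2)))*(37023 + (-65 - 95)/(152 - 95)) = (-17247 + (-25 - 211 + 5*(-211*I*√211)))*(37023 - 160/57) = (-17247 + (-25 - 211 - 1055*I*√211))*(37023 + (1/57)*(-160)) = (-17247 + (-236 - 1055*I*√211))*(37023 - 160/57) = (-17483 - 1055*I*√211)*(2110151/57) = -36891769933/57 - 2226209305*I*√211/57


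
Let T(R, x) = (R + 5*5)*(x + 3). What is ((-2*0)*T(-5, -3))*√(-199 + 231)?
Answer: 0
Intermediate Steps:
T(R, x) = (3 + x)*(25 + R) (T(R, x) = (R + 25)*(3 + x) = (25 + R)*(3 + x) = (3 + x)*(25 + R))
((-2*0)*T(-5, -3))*√(-199 + 231) = ((-2*0)*(75 + 3*(-5) + 25*(-3) - 5*(-3)))*√(-199 + 231) = (0*(75 - 15 - 75 + 15))*√32 = (0*0)*(4*√2) = 0*(4*√2) = 0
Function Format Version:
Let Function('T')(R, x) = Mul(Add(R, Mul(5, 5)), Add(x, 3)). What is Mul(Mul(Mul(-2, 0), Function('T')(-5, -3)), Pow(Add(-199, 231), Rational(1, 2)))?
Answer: 0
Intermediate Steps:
Function('T')(R, x) = Mul(Add(3, x), Add(25, R)) (Function('T')(R, x) = Mul(Add(R, 25), Add(3, x)) = Mul(Add(25, R), Add(3, x)) = Mul(Add(3, x), Add(25, R)))
Mul(Mul(Mul(-2, 0), Function('T')(-5, -3)), Pow(Add(-199, 231), Rational(1, 2))) = Mul(Mul(Mul(-2, 0), Add(75, Mul(3, -5), Mul(25, -3), Mul(-5, -3))), Pow(Add(-199, 231), Rational(1, 2))) = Mul(Mul(0, Add(75, -15, -75, 15)), Pow(32, Rational(1, 2))) = Mul(Mul(0, 0), Mul(4, Pow(2, Rational(1, 2)))) = Mul(0, Mul(4, Pow(2, Rational(1, 2)))) = 0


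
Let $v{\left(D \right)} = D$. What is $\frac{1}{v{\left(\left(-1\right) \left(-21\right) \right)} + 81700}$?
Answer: $\frac{1}{81721} \approx 1.2237 \cdot 10^{-5}$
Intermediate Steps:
$\frac{1}{v{\left(\left(-1\right) \left(-21\right) \right)} + 81700} = \frac{1}{\left(-1\right) \left(-21\right) + 81700} = \frac{1}{21 + 81700} = \frac{1}{81721}$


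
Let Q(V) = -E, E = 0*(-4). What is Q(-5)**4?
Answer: 0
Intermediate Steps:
E = 0
Q(V) = 0 (Q(V) = -1*0 = 0)
Q(-5)**4 = 0**4 = 0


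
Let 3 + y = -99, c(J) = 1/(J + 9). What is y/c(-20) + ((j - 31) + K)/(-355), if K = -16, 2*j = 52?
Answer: 398331/355 ≈ 1122.1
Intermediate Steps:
j = 26 (j = (½)*52 = 26)
c(J) = 1/(9 + J)
y = -102 (y = -3 - 99 = -102)
y/c(-20) + ((j - 31) + K)/(-355) = -102/(1/(9 - 20)) + ((26 - 31) - 16)/(-355) = -102/(1/(-11)) + (-5 - 16)*(-1/355) = -102/(-1/11) - 21*(-1/355) = -102*(-11) + 21/355 = 1122 + 21/355 = 398331/355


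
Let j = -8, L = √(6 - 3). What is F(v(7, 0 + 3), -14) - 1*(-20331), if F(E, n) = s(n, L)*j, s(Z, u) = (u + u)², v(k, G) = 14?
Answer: 20235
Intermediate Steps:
L = √3 ≈ 1.7320
s(Z, u) = 4*u² (s(Z, u) = (2*u)² = 4*u²)
F(E, n) = -96 (F(E, n) = (4*(√3)²)*(-8) = (4*3)*(-8) = 12*(-8) = -96)
F(v(7, 0 + 3), -14) - 1*(-20331) = -96 - 1*(-20331) = -96 + 20331 = 20235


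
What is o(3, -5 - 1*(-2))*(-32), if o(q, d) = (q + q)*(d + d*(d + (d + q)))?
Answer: -1152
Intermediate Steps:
o(q, d) = 2*q*(d + d*(q + 2*d)) (o(q, d) = (2*q)*(d + d*(q + 2*d)) = 2*q*(d + d*(q + 2*d)))
o(3, -5 - 1*(-2))*(-32) = (2*(-5 - 1*(-2))*3*(1 + 3 + 2*(-5 - 1*(-2))))*(-32) = (2*(-5 + 2)*3*(1 + 3 + 2*(-5 + 2)))*(-32) = (2*(-3)*3*(1 + 3 + 2*(-3)))*(-32) = (2*(-3)*3*(1 + 3 - 6))*(-32) = (2*(-3)*3*(-2))*(-32) = 36*(-32) = -1152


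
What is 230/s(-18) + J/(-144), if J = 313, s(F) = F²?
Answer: -1897/1296 ≈ -1.4637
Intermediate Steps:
230/s(-18) + J/(-144) = 230/((-18)²) + 313/(-144) = 230/324 + 313*(-1/144) = 230*(1/324) - 313/144 = 115/162 - 313/144 = -1897/1296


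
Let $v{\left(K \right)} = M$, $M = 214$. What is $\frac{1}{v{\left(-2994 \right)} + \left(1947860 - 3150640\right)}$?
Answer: $- \frac{1}{1202566} \approx -8.3156 \cdot 10^{-7}$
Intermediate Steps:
$v{\left(K \right)} = 214$
$\frac{1}{v{\left(-2994 \right)} + \left(1947860 - 3150640\right)} = \frac{1}{214 + \left(1947860 - 3150640\right)} = \frac{1}{214 - 1202780} = \frac{1}{-1202566} = - \frac{1}{1202566}$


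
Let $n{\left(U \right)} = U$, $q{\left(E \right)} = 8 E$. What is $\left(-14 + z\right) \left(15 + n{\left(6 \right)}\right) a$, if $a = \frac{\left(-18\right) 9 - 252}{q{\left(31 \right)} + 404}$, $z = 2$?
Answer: $\frac{26082}{163} \approx 160.01$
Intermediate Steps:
$a = - \frac{207}{326}$ ($a = \frac{\left(-18\right) 9 - 252}{8 \cdot 31 + 404} = \frac{-162 - 252}{248 + 404} = - \frac{414}{652} = \left(-414\right) \frac{1}{652} = - \frac{207}{326} \approx -0.63497$)
$\left(-14 + z\right) \left(15 + n{\left(6 \right)}\right) a = \left(-14 + 2\right) \left(15 + 6\right) \left(- \frac{207}{326}\right) = \left(-12\right) 21 \left(- \frac{207}{326}\right) = \left(-252\right) \left(- \frac{207}{326}\right) = \frac{26082}{163}$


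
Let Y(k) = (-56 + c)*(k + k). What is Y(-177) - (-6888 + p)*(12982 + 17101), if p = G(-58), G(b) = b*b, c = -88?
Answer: 106063468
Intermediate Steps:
G(b) = b**2
p = 3364 (p = (-58)**2 = 3364)
Y(k) = -288*k (Y(k) = (-56 - 88)*(k + k) = -288*k)
Y(-177) - (-6888 + p)*(12982 + 17101) = -288*(-177) - (-6888 + 3364)*(12982 + 17101) = 50976 - (-3524)*30083 = 50976 - 1*(-106012492) = 50976 + 106012492 = 106063468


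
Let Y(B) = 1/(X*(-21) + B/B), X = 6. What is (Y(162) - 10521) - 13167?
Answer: -2961001/125 ≈ -23688.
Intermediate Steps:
Y(B) = -1/125 (Y(B) = 1/(6*(-21) + B/B) = 1/(-126 + 1) = 1/(-125) = -1/125)
(Y(162) - 10521) - 13167 = (-1/125 - 10521) - 13167 = -1315126/125 - 13167 = -2961001/125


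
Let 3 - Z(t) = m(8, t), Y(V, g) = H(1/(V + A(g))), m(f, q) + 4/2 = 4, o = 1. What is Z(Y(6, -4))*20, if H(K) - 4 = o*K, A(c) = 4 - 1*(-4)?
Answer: 20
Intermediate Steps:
m(f, q) = 2 (m(f, q) = -2 + 4 = 2)
A(c) = 8 (A(c) = 4 + 4 = 8)
H(K) = 4 + K (H(K) = 4 + 1*K = 4 + K)
Y(V, g) = 4 + 1/(8 + V) (Y(V, g) = 4 + 1/(V + 8) = 4 + 1/(8 + V))
Z(t) = 1 (Z(t) = 3 - 1*2 = 3 - 2 = 1)
Z(Y(6, -4))*20 = 1*20 = 20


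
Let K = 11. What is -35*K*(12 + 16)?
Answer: -10780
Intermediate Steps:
-35*K*(12 + 16) = -385*(12 + 16) = -385*28 = -35*308 = -10780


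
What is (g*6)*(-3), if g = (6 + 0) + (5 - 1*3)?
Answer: -144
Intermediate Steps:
g = 8 (g = 6 + (5 - 3) = 6 + 2 = 8)
(g*6)*(-3) = (8*6)*(-3) = 48*(-3) = -144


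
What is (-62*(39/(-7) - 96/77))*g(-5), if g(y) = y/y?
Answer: 4650/11 ≈ 422.73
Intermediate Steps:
g(y) = 1
(-62*(39/(-7) - 96/77))*g(-5) = -62*(39/(-7) - 96/77)*1 = -62*(39*(-⅐) - 96*1/77)*1 = -62*(-39/7 - 96/77)*1 = -62*(-75/11)*1 = (4650/11)*1 = 4650/11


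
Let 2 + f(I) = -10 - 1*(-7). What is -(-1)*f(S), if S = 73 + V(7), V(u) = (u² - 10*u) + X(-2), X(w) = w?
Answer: -5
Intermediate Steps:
V(u) = -2 + u² - 10*u (V(u) = (u² - 10*u) - 2 = -2 + u² - 10*u)
S = 50 (S = 73 + (-2 + 7² - 10*7) = 73 + (-2 + 49 - 70) = 73 - 23 = 50)
f(I) = -5 (f(I) = -2 + (-10 - 1*(-7)) = -2 + (-10 + 7) = -2 - 3 = -5)
-(-1)*f(S) = -(-1)*(-5) = -1*5 = -5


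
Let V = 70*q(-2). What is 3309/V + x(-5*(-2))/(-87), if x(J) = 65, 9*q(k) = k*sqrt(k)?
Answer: -65/87 + 29781*I*sqrt(2)/280 ≈ -0.74713 + 150.42*I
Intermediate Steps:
q(k) = k**(3/2)/9 (q(k) = (k*sqrt(k))/9 = k**(3/2)/9)
V = -140*I*sqrt(2)/9 (V = 70*((-2)**(3/2)/9) = 70*((-2*I*sqrt(2))/9) = 70*(-2*I*sqrt(2)/9) = -140*I*sqrt(2)/9 ≈ -21.999*I)
3309/V + x(-5*(-2))/(-87) = 3309/((-140*I*sqrt(2)/9)) + 65/(-87) = 3309*(9*I*sqrt(2)/280) + 65*(-1/87) = 29781*I*sqrt(2)/280 - 65/87 = -65/87 + 29781*I*sqrt(2)/280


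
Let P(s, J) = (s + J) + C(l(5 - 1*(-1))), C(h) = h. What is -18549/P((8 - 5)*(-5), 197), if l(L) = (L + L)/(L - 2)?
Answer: -18549/185 ≈ -100.26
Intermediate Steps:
l(L) = 2*L/(-2 + L) (l(L) = (2*L)/(-2 + L) = 2*L/(-2 + L))
P(s, J) = 3 + J + s (P(s, J) = (s + J) + 2*(5 - 1*(-1))/(-2 + (5 - 1*(-1))) = (J + s) + 2*(5 + 1)/(-2 + (5 + 1)) = (J + s) + 2*6/(-2 + 6) = (J + s) + 2*6/4 = (J + s) + 2*6*(1/4) = (J + s) + 3 = 3 + J + s)
-18549/P((8 - 5)*(-5), 197) = -18549/(3 + 197 + (8 - 5)*(-5)) = -18549/(3 + 197 + 3*(-5)) = -18549/(3 + 197 - 15) = -18549/185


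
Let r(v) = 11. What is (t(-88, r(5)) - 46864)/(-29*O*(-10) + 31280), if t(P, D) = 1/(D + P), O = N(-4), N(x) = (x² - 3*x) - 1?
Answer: -3608529/3011470 ≈ -1.1983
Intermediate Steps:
N(x) = -1 + x² - 3*x
O = 27 (O = -1 + (-4)² - 3*(-4) = -1 + 16 + 12 = 27)
(t(-88, r(5)) - 46864)/(-29*O*(-10) + 31280) = (1/(11 - 88) - 46864)/(-29*27*(-10) + 31280) = (1/(-77) - 46864)/(-783*(-10) + 31280) = (-1/77 - 46864)/(7830 + 31280) = -3608529/77/39110 = -3608529/77*1/39110 = -3608529/3011470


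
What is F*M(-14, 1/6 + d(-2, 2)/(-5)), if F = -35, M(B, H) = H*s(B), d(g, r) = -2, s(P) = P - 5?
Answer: 2261/6 ≈ 376.83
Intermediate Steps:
s(P) = -5 + P
M(B, H) = H*(-5 + B)
F*M(-14, 1/6 + d(-2, 2)/(-5)) = -35*(1/6 - 2/(-5))*(-5 - 14) = -35*(1*(1/6) - 2*(-1/5))*(-19) = -35*(1/6 + 2/5)*(-19) = -119*(-19)/6 = -35*(-323/30) = 2261/6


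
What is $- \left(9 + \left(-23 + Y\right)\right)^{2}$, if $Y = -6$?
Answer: $-400$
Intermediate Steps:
$- \left(9 + \left(-23 + Y\right)\right)^{2} = - \left(9 - 29\right)^{2} = - \left(-20\right)^{2} = \left(-1\right) 400 = -400$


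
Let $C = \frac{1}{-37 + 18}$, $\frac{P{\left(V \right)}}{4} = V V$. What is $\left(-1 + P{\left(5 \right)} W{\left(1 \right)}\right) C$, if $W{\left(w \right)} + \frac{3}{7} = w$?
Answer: $- \frac{393}{133} \approx -2.9549$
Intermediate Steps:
$P{\left(V \right)} = 4 V^{2}$ ($P{\left(V \right)} = 4 V V = 4 V^{2}$)
$W{\left(w \right)} = - \frac{3}{7} + w$
$C = - \frac{1}{19}$ ($C = \frac{1}{-19} = - \frac{1}{19} \approx -0.052632$)
$\left(-1 + P{\left(5 \right)} W{\left(1 \right)}\right) C = \left(-1 + 4 \cdot 5^{2} \left(- \frac{3}{7} + 1\right)\right) \left(- \frac{1}{19}\right) = \left(-1 + 4 \cdot 25 \cdot \frac{4}{7}\right) \left(- \frac{1}{19}\right) = \left(-1 + 100 \cdot \frac{4}{7}\right) \left(- \frac{1}{19}\right) = \left(-1 + \frac{400}{7}\right) \left(- \frac{1}{19}\right) = \frac{393}{7} \left(- \frac{1}{19}\right) = - \frac{393}{133}$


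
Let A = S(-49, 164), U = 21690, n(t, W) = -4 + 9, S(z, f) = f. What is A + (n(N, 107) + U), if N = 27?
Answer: 21859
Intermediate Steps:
n(t, W) = 5
A = 164
A + (n(N, 107) + U) = 164 + (5 + 21690) = 164 + 21695 = 21859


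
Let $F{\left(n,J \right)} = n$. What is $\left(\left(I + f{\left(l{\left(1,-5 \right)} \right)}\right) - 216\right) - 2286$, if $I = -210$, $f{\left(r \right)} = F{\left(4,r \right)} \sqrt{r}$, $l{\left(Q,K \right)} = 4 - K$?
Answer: $-2700$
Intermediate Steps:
$f{\left(r \right)} = 4 \sqrt{r}$
$\left(\left(I + f{\left(l{\left(1,-5 \right)} \right)}\right) - 216\right) - 2286 = \left(\left(-210 + 4 \sqrt{4 - -5}\right) - 216\right) - 2286 = \left(\left(-210 + 4 \sqrt{4 + 5}\right) - 216\right) - 2286 = \left(\left(-210 + 4 \sqrt{9}\right) - 216\right) - 2286 = \left(\left(-210 + 4 \cdot 3\right) - 216\right) - 2286 = \left(\left(-210 + 12\right) - 216\right) - 2286 = \left(-198 - 216\right) - 2286 = -414 - 2286 = -2700$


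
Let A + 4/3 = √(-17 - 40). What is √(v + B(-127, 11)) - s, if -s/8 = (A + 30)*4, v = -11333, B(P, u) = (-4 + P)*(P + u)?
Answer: 2752/3 + √3863 + 32*I*√57 ≈ 979.49 + 241.59*I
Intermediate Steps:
A = -4/3 + I*√57 (A = -4/3 + √(-17 - 40) = -4/3 + √(-57) = -4/3 + I*√57 ≈ -1.3333 + 7.5498*I)
s = -2752/3 - 32*I*√57 (s = -8*((-4/3 + I*√57) + 30)*4 = -8*(86/3 + I*√57)*4 = -8*(344/3 + 4*I*√57) = -2752/3 - 32*I*√57 ≈ -917.33 - 241.59*I)
√(v + B(-127, 11)) - s = √(-11333 + ((-127)² - 4*(-127) - 4*11 - 127*11)) - (-2752/3 - 32*I*√57) = √(-11333 + (16129 + 508 - 44 - 1397)) + (2752/3 + 32*I*√57) = √(-11333 + 15196) + (2752/3 + 32*I*√57) = √3863 + (2752/3 + 32*I*√57) = 2752/3 + √3863 + 32*I*√57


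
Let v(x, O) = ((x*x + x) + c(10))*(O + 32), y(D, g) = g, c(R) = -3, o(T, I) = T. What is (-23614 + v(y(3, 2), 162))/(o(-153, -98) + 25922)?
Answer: -23032/25769 ≈ -0.89379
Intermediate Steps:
v(x, O) = (32 + O)*(-3 + x + x**2) (v(x, O) = ((x*x + x) - 3)*(O + 32) = ((x**2 + x) - 3)*(32 + O) = ((x + x**2) - 3)*(32 + O) = (-3 + x + x**2)*(32 + O) = (32 + O)*(-3 + x + x**2))
(-23614 + v(y(3, 2), 162))/(o(-153, -98) + 25922) = (-23614 + (-96 - 3*162 + 32*2 + 32*2**2 + 162*2 + 162*2**2))/(-153 + 25922) = (-23614 + (-96 - 486 + 64 + 32*4 + 324 + 162*4))/25769 = (-23614 + (-96 - 486 + 64 + 128 + 324 + 648))*(1/25769) = (-23614 + 582)*(1/25769) = -23032*1/25769 = -23032/25769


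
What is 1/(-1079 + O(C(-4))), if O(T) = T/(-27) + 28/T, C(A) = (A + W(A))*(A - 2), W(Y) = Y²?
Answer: -18/19381 ≈ -0.00092874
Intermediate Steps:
C(A) = (-2 + A)*(A + A²) (C(A) = (A + A²)*(A - 2) = (A + A²)*(-2 + A) = (-2 + A)*(A + A²))
O(T) = 28/T - T/27 (O(T) = T*(-1/27) + 28/T = -T/27 + 28/T = 28/T - T/27)
1/(-1079 + O(C(-4))) = 1/(-1079 + (28/((-4*(-2 + (-4)² - 1*(-4)))) - (-4)*(-2 + (-4)² - 1*(-4))/27)) = 1/(-1079 + (28/((-4*(-2 + 16 + 4))) - (-4)*(-2 + 16 + 4)/27)) = 1/(-1079 + (28/((-4*18)) - (-4)*18/27)) = 1/(-1079 + (28/(-72) - 1/27*(-72))) = 1/(-1079 + (28*(-1/72) + 8/3)) = 1/(-1079 + (-7/18 + 8/3)) = 1/(-1079 + 41/18) = 1/(-19381/18) = -18/19381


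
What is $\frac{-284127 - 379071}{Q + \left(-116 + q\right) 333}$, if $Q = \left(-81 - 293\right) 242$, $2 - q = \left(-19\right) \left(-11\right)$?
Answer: $\frac{663198}{198067} \approx 3.3484$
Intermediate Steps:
$q = -207$ ($q = 2 - \left(-19\right) \left(-11\right) = 2 - 209 = -207$)
$Q = -90508$ ($Q = \left(-81 - 293\right) 242 = \left(-374\right) 242 = -90508$)
$\frac{-284127 - 379071}{Q + \left(-116 + q\right) 333} = \frac{-284127 - 379071}{-90508 + \left(-116 - 207\right) 333} = - \frac{663198}{-90508 - 107559} = - \frac{663198}{-198067} = \left(-663198\right) \left(- \frac{1}{198067}\right) = \frac{663198}{198067}$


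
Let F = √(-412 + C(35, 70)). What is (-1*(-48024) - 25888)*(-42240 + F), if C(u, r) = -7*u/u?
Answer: -935024640 + 22136*I*√419 ≈ -9.3502e+8 + 4.5311e+5*I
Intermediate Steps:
C(u, r) = -7 (C(u, r) = -7*1 = -7)
F = I*√419 (F = √(-412 - 7) = √(-419) = I*√419 ≈ 20.469*I)
(-1*(-48024) - 25888)*(-42240 + F) = (-1*(-48024) - 25888)*(-42240 + I*√419) = (48024 - 25888)*(-42240 + I*√419) = 22136*(-42240 + I*√419) = -935024640 + 22136*I*√419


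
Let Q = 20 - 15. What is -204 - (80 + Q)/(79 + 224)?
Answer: -61897/303 ≈ -204.28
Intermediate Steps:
Q = 5
-204 - (80 + Q)/(79 + 224) = -204 - (80 + 5)/(79 + 224) = -204 - 85/303 = -61897/303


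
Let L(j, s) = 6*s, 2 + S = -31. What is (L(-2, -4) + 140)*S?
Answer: -3828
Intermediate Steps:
S = -33 (S = -2 - 31 = -33)
(L(-2, -4) + 140)*S = (6*(-4) + 140)*(-33) = (-24 + 140)*(-33) = 116*(-33) = -3828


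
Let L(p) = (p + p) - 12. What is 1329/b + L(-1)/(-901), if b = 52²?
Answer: 1235285/2436304 ≈ 0.50703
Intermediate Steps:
b = 2704
L(p) = -12 + 2*p (L(p) = 2*p - 12 = -12 + 2*p)
1329/b + L(-1)/(-901) = 1329/2704 + (-12 + 2*(-1))/(-901) = 1329*(1/2704) + (-12 - 2)*(-1/901) = 1329/2704 - 14*(-1/901) = 1329/2704 + 14/901 = 1235285/2436304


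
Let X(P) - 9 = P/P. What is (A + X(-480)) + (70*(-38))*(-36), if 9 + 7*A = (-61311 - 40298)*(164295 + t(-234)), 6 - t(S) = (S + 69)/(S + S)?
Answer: -2604225640273/1092 ≈ -2.3848e+9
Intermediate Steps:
t(S) = 6 - (69 + S)/(2*S) (t(S) = 6 - (S + 69)/(S + S) = 6 - (69 + S)/(2*S))
X(P) = 10 (X(P) = 9 + P/P = 9 + 1 = 10)
A = -2604330221113/1092 (A = -9/7 + ((-61311 - 40298)*(164295 + (½)*(-69 + 11*(-234))/(-234)))/7 = -9/7 + (-101609*(164295 + (½)*(-1/234)*(-69 - 2574)))/7 = -9/7 + (-101609*(164295 + (½)*(-1/234)*(-2643)))/7 = -9/7 + (-101609*(164295 + 881/156))/7 = -9/7 + (-101609*25630901/156)/7 = -9/7 + (⅐)*(-2604330219709/156) = -9/7 - 2604330219709/1092 = -2604330221113/1092 ≈ -2.3849e+9)
(A + X(-480)) + (70*(-38))*(-36) = (-2604330221113/1092 + 10) + (70*(-38))*(-36) = -2604330210193/1092 - 2660*(-36) = -2604330210193/1092 + 95760 = -2604225640273/1092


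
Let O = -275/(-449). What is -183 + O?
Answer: -81892/449 ≈ -182.39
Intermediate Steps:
O = 275/449 (O = -275*(-1)/449 = -1*(-275/449) = 275/449 ≈ 0.61247)
-183 + O = -183 + 275/449 = -81892/449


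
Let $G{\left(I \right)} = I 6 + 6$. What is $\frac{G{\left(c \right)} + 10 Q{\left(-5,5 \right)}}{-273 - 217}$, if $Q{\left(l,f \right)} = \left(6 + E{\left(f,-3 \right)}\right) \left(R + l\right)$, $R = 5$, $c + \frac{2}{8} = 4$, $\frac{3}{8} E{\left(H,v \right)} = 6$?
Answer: $- \frac{57}{980} \approx -0.058163$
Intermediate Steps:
$E{\left(H,v \right)} = 16$ ($E{\left(H,v \right)} = \frac{8}{3} \cdot 6 = 16$)
$c = \frac{15}{4}$ ($c = - \frac{1}{4} + 4 = \frac{15}{4} \approx 3.75$)
$G{\left(I \right)} = 6 + 6 I$ ($G{\left(I \right)} = 6 I + 6 = 6 + 6 I$)
$Q{\left(l,f \right)} = 110 + 22 l$ ($Q{\left(l,f \right)} = \left(6 + 16\right) \left(5 + l\right) = 22 \left(5 + l\right) = 110 + 22 l$)
$\frac{G{\left(c \right)} + 10 Q{\left(-5,5 \right)}}{-273 - 217} = \frac{\left(6 + 6 \cdot \frac{15}{4}\right) + 10 \left(110 + 22 \left(-5\right)\right)}{-273 - 217} = \frac{\left(6 + \frac{45}{2}\right) + 10 \left(110 - 110\right)}{-273 - 217} = \frac{\frac{57}{2} + 10 \cdot 0}{-490} = \left(\frac{57}{2} + 0\right) \left(- \frac{1}{490}\right) = \frac{57}{2} \left(- \frac{1}{490}\right) = - \frac{57}{980}$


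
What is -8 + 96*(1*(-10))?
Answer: -968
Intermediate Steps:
-8 + 96*(1*(-10)) = -8 + 96*(-10) = -8 - 960 = -968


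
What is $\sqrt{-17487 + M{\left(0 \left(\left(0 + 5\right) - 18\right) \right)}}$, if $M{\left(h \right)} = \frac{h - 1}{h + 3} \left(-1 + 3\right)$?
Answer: $\frac{i \sqrt{157389}}{3} \approx 132.24 i$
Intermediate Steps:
$M{\left(h \right)} = \frac{2 \left(-1 + h\right)}{3 + h}$ ($M{\left(h \right)} = \frac{-1 + h}{3 + h} 2 = \frac{2 \left(-1 + h\right)}{3 + h}$)
$\sqrt{-17487 + M{\left(0 \left(\left(0 + 5\right) - 18\right) \right)}} = \sqrt{-17487 + \frac{2 \left(-1 + 0 \left(\left(0 + 5\right) - 18\right)\right)}{3 + 0 \left(\left(0 + 5\right) - 18\right)}} = \sqrt{-17487 + \frac{2 \left(-1 + 0 \left(5 - 18\right)\right)}{3 + 0 \left(5 - 18\right)}} = \sqrt{-17487 + \frac{2 \left(-1 + 0 \left(-13\right)\right)}{3 + 0 \left(-13\right)}} = \sqrt{-17487 + \frac{2 \left(-1 + 0\right)}{3 + 0}} = \sqrt{-17487 + 2 \cdot \frac{1}{3} \left(-1\right)} = \sqrt{-17487 - \frac{2}{3}} = \sqrt{- \frac{52463}{3}} = \frac{i \sqrt{157389}}{3}$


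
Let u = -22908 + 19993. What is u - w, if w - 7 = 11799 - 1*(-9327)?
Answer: -24048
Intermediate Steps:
w = 21133 (w = 7 + (11799 - 1*(-9327)) = 7 + (11799 + 9327) = 7 + 21126 = 21133)
u = -2915
u - w = -2915 - 1*21133 = -2915 - 21133 = -24048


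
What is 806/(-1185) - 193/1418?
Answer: -1371613/1680330 ≈ -0.81628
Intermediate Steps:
806/(-1185) - 193/1418 = 806*(-1/1185) - 193*1/1418 = -806/1185 - 193/1418 = -1371613/1680330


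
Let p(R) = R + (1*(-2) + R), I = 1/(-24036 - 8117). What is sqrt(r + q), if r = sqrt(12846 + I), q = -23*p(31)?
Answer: sqrt(-1426665264420 + 32153*sqrt(13280392711861))/32153 ≈ 35.59*I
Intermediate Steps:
I = -1/32153 (I = 1/(-32153) = -1/32153 ≈ -3.1101e-5)
p(R) = -2 + 2*R (p(R) = R + (-2 + R) = -2 + 2*R)
q = -1380 (q = -23*(-2 + 2*31) = -23*(-2 + 62) = -23*60 = -1380)
r = sqrt(13280392711861)/32153 (r = sqrt(12846 - 1/32153) = sqrt(413037437/32153) = sqrt(13280392711861)/32153 ≈ 113.34)
sqrt(r + q) = sqrt(sqrt(13280392711861)/32153 - 1380) = sqrt(-1380 + sqrt(13280392711861)/32153)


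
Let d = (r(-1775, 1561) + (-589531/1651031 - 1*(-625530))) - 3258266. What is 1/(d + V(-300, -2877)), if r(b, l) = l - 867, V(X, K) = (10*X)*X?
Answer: -1651031/2859655624833 ≈ -5.7735e-7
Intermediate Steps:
V(X, K) = 10*X²
r(b, l) = -867 + l
d = -4345583524833/1651031 (d = ((-867 + 1561) + (-589531/1651031 - 1*(-625530))) - 3258266 = (694 + (-589531*1/1651031 + 625530)) - 3258266 = (694 + (-589531/1651031 + 625530)) - 3258266 = (694 + 1032768831899/1651031) - 3258266 = 1033914647413/1651031 - 3258266 = -4345583524833/1651031 ≈ -2.6320e+6)
1/(d + V(-300, -2877)) = 1/(-4345583524833/1651031 + 10*(-300)²) = 1/(-4345583524833/1651031 + 10*90000) = 1/(-4345583524833/1651031 + 900000) = 1/(-2859655624833/1651031) = -1651031/2859655624833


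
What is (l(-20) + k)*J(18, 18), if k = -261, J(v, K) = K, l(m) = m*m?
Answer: 2502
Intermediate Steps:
l(m) = m²
(l(-20) + k)*J(18, 18) = ((-20)² - 261)*18 = (400 - 261)*18 = 139*18 = 2502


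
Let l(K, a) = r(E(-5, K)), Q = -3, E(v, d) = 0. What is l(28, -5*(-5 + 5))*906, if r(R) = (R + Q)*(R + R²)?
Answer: 0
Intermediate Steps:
r(R) = (-3 + R)*(R + R²) (r(R) = (R - 3)*(R + R²) = (-3 + R)*(R + R²))
l(K, a) = 0 (l(K, a) = 0*(-3 + 0² - 2*0) = 0*(-3 + 0 + 0) = 0*(-3) = 0)
l(28, -5*(-5 + 5))*906 = 0*906 = 0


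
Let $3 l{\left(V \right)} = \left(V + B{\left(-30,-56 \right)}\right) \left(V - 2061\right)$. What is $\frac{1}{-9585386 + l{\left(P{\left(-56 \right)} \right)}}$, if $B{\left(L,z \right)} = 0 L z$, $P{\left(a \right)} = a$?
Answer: $- \frac{3}{28637606} \approx -1.0476 \cdot 10^{-7}$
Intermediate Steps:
$B{\left(L,z \right)} = 0$ ($B{\left(L,z \right)} = 0 z = 0$)
$l{\left(V \right)} = \frac{V \left(-2061 + V\right)}{3}$ ($l{\left(V \right)} = \frac{\left(V + 0\right) \left(V - 2061\right)}{3} = \frac{V \left(-2061 + V\right)}{3}$)
$\frac{1}{-9585386 + l{\left(P{\left(-56 \right)} \right)}} = \frac{1}{-9585386 + \frac{1}{3} \left(-56\right) \left(-2061 - 56\right)} = \frac{1}{-9585386 + \frac{1}{3} \left(-56\right) \left(-2117\right)} = \frac{1}{-9585386 + \frac{118552}{3}} = \frac{1}{- \frac{28637606}{3}} = - \frac{3}{28637606}$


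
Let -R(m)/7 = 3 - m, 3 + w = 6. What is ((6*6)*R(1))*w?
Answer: -1512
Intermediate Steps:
w = 3 (w = -3 + 6 = 3)
R(m) = -21 + 7*m (R(m) = -7*(3 - m) = -21 + 7*m)
((6*6)*R(1))*w = ((6*6)*(-21 + 7*1))*3 = (36*(-21 + 7))*3 = (36*(-14))*3 = -504*3 = -1512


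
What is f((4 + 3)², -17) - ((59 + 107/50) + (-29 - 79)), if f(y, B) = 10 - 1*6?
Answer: 2543/50 ≈ 50.860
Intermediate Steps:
f(y, B) = 4 (f(y, B) = 10 - 6 = 4)
f((4 + 3)², -17) - ((59 + 107/50) + (-29 - 79)) = 4 - ((59 + 107/50) + (-29 - 79)) = 4 - ((59 + 107*(1/50)) - 108) = 4 - ((59 + 107/50) - 108) = 4 - (3057/50 - 108) = 4 - 1*(-2343/50) = 4 + 2343/50 = 2543/50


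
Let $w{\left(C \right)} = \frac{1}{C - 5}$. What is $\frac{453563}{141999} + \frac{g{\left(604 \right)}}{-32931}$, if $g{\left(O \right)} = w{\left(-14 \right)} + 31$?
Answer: $\frac{2865716005}{897446589} \approx 3.1932$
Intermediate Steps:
$w{\left(C \right)} = \frac{1}{-5 + C}$
$g{\left(O \right)} = \frac{588}{19}$ ($g{\left(O \right)} = \frac{1}{-5 - 14} + 31 = \frac{1}{-19} + 31 = - \frac{1}{19} + 31 = \frac{588}{19}$)
$\frac{453563}{141999} + \frac{g{\left(604 \right)}}{-32931} = \frac{453563}{141999} + \frac{588}{19 \left(-32931\right)} = 453563 \cdot \frac{1}{141999} + \frac{588}{19} \left(- \frac{1}{32931}\right) = \frac{41233}{12909} - \frac{196}{208563} = \frac{2865716005}{897446589}$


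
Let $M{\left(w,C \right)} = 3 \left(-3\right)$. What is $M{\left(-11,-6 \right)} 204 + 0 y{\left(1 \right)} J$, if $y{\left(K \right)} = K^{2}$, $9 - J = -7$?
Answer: $-1836$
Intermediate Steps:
$J = 16$ ($J = 9 - -7 = 9 + 7 = 16$)
$M{\left(w,C \right)} = -9$
$M{\left(-11,-6 \right)} 204 + 0 y{\left(1 \right)} J = \left(-9\right) 204 + 0 \cdot 1^{2} \cdot 16 = -1836 + 0 \cdot 1 \cdot 16 = -1836 + 0 \cdot 16 = -1836 + 0 = -1836$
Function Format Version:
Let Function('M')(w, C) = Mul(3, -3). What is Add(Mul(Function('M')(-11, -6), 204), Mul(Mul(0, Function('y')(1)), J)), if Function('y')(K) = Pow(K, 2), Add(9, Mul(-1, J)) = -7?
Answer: -1836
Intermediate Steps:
J = 16 (J = Add(9, Mul(-1, -7)) = Add(9, 7) = 16)
Function('M')(w, C) = -9
Add(Mul(Function('M')(-11, -6), 204), Mul(Mul(0, Function('y')(1)), J)) = Add(Mul(-9, 204), Mul(Mul(0, Pow(1, 2)), 16)) = Add(-1836, Mul(Mul(0, 1), 16)) = Add(-1836, Mul(0, 16)) = Add(-1836, 0) = -1836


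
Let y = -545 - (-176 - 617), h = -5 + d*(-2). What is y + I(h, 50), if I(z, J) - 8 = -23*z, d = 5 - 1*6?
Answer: 325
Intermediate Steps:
d = -1 (d = 5 - 6 = -1)
h = -3 (h = -5 - 1*(-2) = -5 + 2 = -3)
I(z, J) = 8 - 23*z
y = 248 (y = -545 - 1*(-793) = -545 + 793 = 248)
y + I(h, 50) = 248 + (8 - 23*(-3)) = 248 + (8 + 69) = 248 + 77 = 325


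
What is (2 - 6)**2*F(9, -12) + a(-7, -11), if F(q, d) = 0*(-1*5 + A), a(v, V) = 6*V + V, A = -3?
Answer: -77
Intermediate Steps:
a(v, V) = 7*V
F(q, d) = 0 (F(q, d) = 0*(-1*5 - 3) = 0*(-5 - 3) = 0*(-8) = 0)
(2 - 6)**2*F(9, -12) + a(-7, -11) = (2 - 6)**2*0 + 7*(-11) = (-4)**2*0 - 77 = 16*0 - 77 = 0 - 77 = -77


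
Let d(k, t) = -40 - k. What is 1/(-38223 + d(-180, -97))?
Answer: -1/38083 ≈ -2.6258e-5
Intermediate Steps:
1/(-38223 + d(-180, -97)) = 1/(-38223 + (-40 - 1*(-180))) = 1/(-38223 + (-40 + 180)) = 1/(-38223 + 140) = 1/(-38083) = -1/38083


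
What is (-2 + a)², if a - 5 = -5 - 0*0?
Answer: 4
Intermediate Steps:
a = 0 (a = 5 + (-5 - 0*0) = 5 + (-5 - 1*0) = 5 + (-5 + 0) = 5 - 5 = 0)
(-2 + a)² = (-2 + 0)² = (-2)² = 4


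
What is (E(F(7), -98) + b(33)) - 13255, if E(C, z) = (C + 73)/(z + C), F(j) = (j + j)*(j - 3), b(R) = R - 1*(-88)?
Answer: -183919/14 ≈ -13137.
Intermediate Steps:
b(R) = 88 + R (b(R) = R + 88 = 88 + R)
F(j) = 2*j*(-3 + j) (F(j) = (2*j)*(-3 + j) = 2*j*(-3 + j))
E(C, z) = (73 + C)/(C + z)
(E(F(7), -98) + b(33)) - 13255 = ((73 + 2*7*(-3 + 7))/(2*7*(-3 + 7) - 98) + (88 + 33)) - 13255 = ((73 + 2*7*4)/(2*7*4 - 98) + 121) - 13255 = ((73 + 56)/(56 - 98) + 121) - 13255 = (129/(-42) + 121) - 13255 = (-1/42*129 + 121) - 13255 = (-43/14 + 121) - 13255 = 1651/14 - 13255 = -183919/14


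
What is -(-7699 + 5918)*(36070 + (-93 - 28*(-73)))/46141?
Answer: 67715401/46141 ≈ 1467.6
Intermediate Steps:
-(-7699 + 5918)*(36070 + (-93 - 28*(-73)))/46141 = -(-1781*(36070 + (-93 + 2044)))/46141 = -(-1781*(36070 + 1951))/46141 = -(-1781*38021)/46141 = -(-67715401)/46141 = -1*(-67715401/46141) = 67715401/46141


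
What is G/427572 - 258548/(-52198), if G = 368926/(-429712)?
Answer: 11875933424467331/2397621424985568 ≈ 4.9532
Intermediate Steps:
G = -184463/214856 (G = 368926*(-1/429712) = -184463/214856 ≈ -0.85854)
G/427572 - 258548/(-52198) = -184463/214856/427572 - 258548/(-52198) = -184463/214856*1/427572 - 258548*(-1/52198) = -184463/91866409632 + 129274/26099 = 11875933424467331/2397621424985568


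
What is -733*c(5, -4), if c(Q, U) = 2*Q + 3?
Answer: -9529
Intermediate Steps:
c(Q, U) = 3 + 2*Q
-733*c(5, -4) = -733*(3 + 2*5) = -733*(3 + 10) = -733*13 = -9529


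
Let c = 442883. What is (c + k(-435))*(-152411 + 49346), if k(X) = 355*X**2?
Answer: -6969024228270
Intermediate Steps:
(c + k(-435))*(-152411 + 49346) = (442883 + 355*(-435)**2)*(-152411 + 49346) = (442883 + 355*189225)*(-103065) = (442883 + 67174875)*(-103065) = 67617758*(-103065) = -6969024228270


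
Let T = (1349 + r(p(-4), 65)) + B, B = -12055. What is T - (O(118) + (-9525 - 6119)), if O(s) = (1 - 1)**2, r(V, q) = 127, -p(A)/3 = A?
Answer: 5065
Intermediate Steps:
p(A) = -3*A
O(s) = 0 (O(s) = 0**2 = 0)
T = -10579 (T = (1349 + 127) - 12055 = 1476 - 12055 = -10579)
T - (O(118) + (-9525 - 6119)) = -10579 - (0 + (-9525 - 6119)) = -10579 - (0 - 15644) = -10579 - 1*(-15644) = -10579 + 15644 = 5065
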